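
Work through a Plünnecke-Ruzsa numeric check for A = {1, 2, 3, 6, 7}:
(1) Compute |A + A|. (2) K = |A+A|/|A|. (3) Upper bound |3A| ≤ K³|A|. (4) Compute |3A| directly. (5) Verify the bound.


|A| = 5.
Step 1: Compute A + A by enumerating all 25 pairs.
A + A = {2, 3, 4, 5, 6, 7, 8, 9, 10, 12, 13, 14}, so |A + A| = 12.
Step 2: Doubling constant K = |A + A|/|A| = 12/5 = 12/5 ≈ 2.4000.
Step 3: Plünnecke-Ruzsa gives |3A| ≤ K³·|A| = (2.4000)³ · 5 ≈ 69.1200.
Step 4: Compute 3A = A + A + A directly by enumerating all triples (a,b,c) ∈ A³; |3A| = 19.
Step 5: Check 19 ≤ 69.1200? Yes ✓.

K = 12/5, Plünnecke-Ruzsa bound K³|A| ≈ 69.1200, |3A| = 19, inequality holds.


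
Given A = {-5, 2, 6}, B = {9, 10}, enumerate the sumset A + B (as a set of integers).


A + B = {a + b : a ∈ A, b ∈ B}.
Enumerate all |A|·|B| = 3·2 = 6 pairs (a, b) and collect distinct sums.
a = -5: -5+9=4, -5+10=5
a = 2: 2+9=11, 2+10=12
a = 6: 6+9=15, 6+10=16
Collecting distinct sums: A + B = {4, 5, 11, 12, 15, 16}
|A + B| = 6

A + B = {4, 5, 11, 12, 15, 16}


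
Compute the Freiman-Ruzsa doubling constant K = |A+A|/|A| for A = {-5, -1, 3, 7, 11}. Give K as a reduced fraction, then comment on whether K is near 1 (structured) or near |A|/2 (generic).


|A| = 5.
Compute A + A by enumerating all 25 pairs.
A + A = {-10, -6, -2, 2, 6, 10, 14, 18, 22}, so |A + A| = 9.
K = |A + A| / |A| = 9/5 (already in lowest terms) ≈ 1.8000.
Reference: AP of size 5 gives K = 9/5 ≈ 1.8000; a fully generic set of size 5 gives K ≈ 3.0000.

|A| = 5, |A + A| = 9, K = 9/5.


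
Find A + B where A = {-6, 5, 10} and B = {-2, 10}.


A + B = {a + b : a ∈ A, b ∈ B}.
Enumerate all |A|·|B| = 3·2 = 6 pairs (a, b) and collect distinct sums.
a = -6: -6+-2=-8, -6+10=4
a = 5: 5+-2=3, 5+10=15
a = 10: 10+-2=8, 10+10=20
Collecting distinct sums: A + B = {-8, 3, 4, 8, 15, 20}
|A + B| = 6

A + B = {-8, 3, 4, 8, 15, 20}


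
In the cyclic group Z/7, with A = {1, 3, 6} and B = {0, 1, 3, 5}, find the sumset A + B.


Work in Z/7Z: reduce every sum a + b modulo 7.
Enumerate all 12 pairs:
a = 1: 1+0=1, 1+1=2, 1+3=4, 1+5=6
a = 3: 3+0=3, 3+1=4, 3+3=6, 3+5=1
a = 6: 6+0=6, 6+1=0, 6+3=2, 6+5=4
Distinct residues collected: {0, 1, 2, 3, 4, 6}
|A + B| = 6 (out of 7 total residues).

A + B = {0, 1, 2, 3, 4, 6}


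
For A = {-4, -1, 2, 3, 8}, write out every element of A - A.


A - A = {a - a' : a, a' ∈ A}.
Compute a - a' for each ordered pair (a, a'):
a = -4: -4--4=0, -4--1=-3, -4-2=-6, -4-3=-7, -4-8=-12
a = -1: -1--4=3, -1--1=0, -1-2=-3, -1-3=-4, -1-8=-9
a = 2: 2--4=6, 2--1=3, 2-2=0, 2-3=-1, 2-8=-6
a = 3: 3--4=7, 3--1=4, 3-2=1, 3-3=0, 3-8=-5
a = 8: 8--4=12, 8--1=9, 8-2=6, 8-3=5, 8-8=0
Collecting distinct values (and noting 0 appears from a-a):
A - A = {-12, -9, -7, -6, -5, -4, -3, -1, 0, 1, 3, 4, 5, 6, 7, 9, 12}
|A - A| = 17

A - A = {-12, -9, -7, -6, -5, -4, -3, -1, 0, 1, 3, 4, 5, 6, 7, 9, 12}


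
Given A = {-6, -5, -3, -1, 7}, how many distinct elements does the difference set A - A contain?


A - A = {a - a' : a, a' ∈ A}; |A| = 5.
Bounds: 2|A|-1 ≤ |A - A| ≤ |A|² - |A| + 1, i.e. 9 ≤ |A - A| ≤ 21.
Note: 0 ∈ A - A always (from a - a). The set is symmetric: if d ∈ A - A then -d ∈ A - A.
Enumerate nonzero differences d = a - a' with a > a' (then include -d):
Positive differences: {1, 2, 3, 4, 5, 8, 10, 12, 13}
Full difference set: {0} ∪ (positive diffs) ∪ (negative diffs).
|A - A| = 1 + 2·9 = 19 (matches direct enumeration: 19).

|A - A| = 19


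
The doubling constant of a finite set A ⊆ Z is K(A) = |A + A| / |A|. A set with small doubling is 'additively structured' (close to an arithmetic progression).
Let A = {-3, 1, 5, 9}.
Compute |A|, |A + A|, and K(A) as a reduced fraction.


|A| = 4.
Compute A + A by enumerating all 16 pairs.
A + A = {-6, -2, 2, 6, 10, 14, 18}, so |A + A| = 7.
K = |A + A| / |A| = 7/4 (already in lowest terms) ≈ 1.7500.
Reference: AP of size 4 gives K = 7/4 ≈ 1.7500; a fully generic set of size 4 gives K ≈ 2.5000.

|A| = 4, |A + A| = 7, K = 7/4.


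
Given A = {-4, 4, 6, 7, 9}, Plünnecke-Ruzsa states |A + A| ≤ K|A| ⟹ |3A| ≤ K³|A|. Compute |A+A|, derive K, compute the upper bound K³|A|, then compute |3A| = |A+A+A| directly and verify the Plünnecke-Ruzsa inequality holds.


|A| = 5.
Step 1: Compute A + A by enumerating all 25 pairs.
A + A = {-8, 0, 2, 3, 5, 8, 10, 11, 12, 13, 14, 15, 16, 18}, so |A + A| = 14.
Step 2: Doubling constant K = |A + A|/|A| = 14/5 = 14/5 ≈ 2.8000.
Step 3: Plünnecke-Ruzsa gives |3A| ≤ K³·|A| = (2.8000)³ · 5 ≈ 109.7600.
Step 4: Compute 3A = A + A + A directly by enumerating all triples (a,b,c) ∈ A³; |3A| = 26.
Step 5: Check 26 ≤ 109.7600? Yes ✓.

K = 14/5, Plünnecke-Ruzsa bound K³|A| ≈ 109.7600, |3A| = 26, inequality holds.


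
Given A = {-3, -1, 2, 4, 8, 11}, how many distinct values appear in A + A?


A + A = {a + a' : a, a' ∈ A}; |A| = 6.
General bounds: 2|A| - 1 ≤ |A + A| ≤ |A|(|A|+1)/2, i.e. 11 ≤ |A + A| ≤ 21.
Lower bound 2|A|-1 is attained iff A is an arithmetic progression.
Enumerate sums a + a' for a ≤ a' (symmetric, so this suffices):
a = -3: -3+-3=-6, -3+-1=-4, -3+2=-1, -3+4=1, -3+8=5, -3+11=8
a = -1: -1+-1=-2, -1+2=1, -1+4=3, -1+8=7, -1+11=10
a = 2: 2+2=4, 2+4=6, 2+8=10, 2+11=13
a = 4: 4+4=8, 4+8=12, 4+11=15
a = 8: 8+8=16, 8+11=19
a = 11: 11+11=22
Distinct sums: {-6, -4, -2, -1, 1, 3, 4, 5, 6, 7, 8, 10, 12, 13, 15, 16, 19, 22}
|A + A| = 18

|A + A| = 18


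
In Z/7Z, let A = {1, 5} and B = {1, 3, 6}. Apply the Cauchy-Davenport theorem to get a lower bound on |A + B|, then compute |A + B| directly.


Cauchy-Davenport: |A + B| ≥ min(p, |A| + |B| - 1) for A, B nonempty in Z/pZ.
|A| = 2, |B| = 3, p = 7.
CD lower bound = min(7, 2 + 3 - 1) = min(7, 4) = 4.
Compute A + B mod 7 directly:
a = 1: 1+1=2, 1+3=4, 1+6=0
a = 5: 5+1=6, 5+3=1, 5+6=4
A + B = {0, 1, 2, 4, 6}, so |A + B| = 5.
Verify: 5 ≥ 4? Yes ✓.

CD lower bound = 4, actual |A + B| = 5.


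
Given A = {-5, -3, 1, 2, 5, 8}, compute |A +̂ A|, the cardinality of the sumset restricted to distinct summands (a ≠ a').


Restricted sumset: A +̂ A = {a + a' : a ∈ A, a' ∈ A, a ≠ a'}.
Equivalently, take A + A and drop any sum 2a that is achievable ONLY as a + a for a ∈ A (i.e. sums representable only with equal summands).
Enumerate pairs (a, a') with a < a' (symmetric, so each unordered pair gives one sum; this covers all a ≠ a'):
  -5 + -3 = -8
  -5 + 1 = -4
  -5 + 2 = -3
  -5 + 5 = 0
  -5 + 8 = 3
  -3 + 1 = -2
  -3 + 2 = -1
  -3 + 5 = 2
  -3 + 8 = 5
  1 + 2 = 3
  1 + 5 = 6
  1 + 8 = 9
  2 + 5 = 7
  2 + 8 = 10
  5 + 8 = 13
Collected distinct sums: {-8, -4, -3, -2, -1, 0, 2, 3, 5, 6, 7, 9, 10, 13}
|A +̂ A| = 14
(Reference bound: |A +̂ A| ≥ 2|A| - 3 for |A| ≥ 2, with |A| = 6 giving ≥ 9.)

|A +̂ A| = 14


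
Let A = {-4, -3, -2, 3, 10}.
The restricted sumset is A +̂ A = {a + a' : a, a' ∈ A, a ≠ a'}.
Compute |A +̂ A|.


Restricted sumset: A +̂ A = {a + a' : a ∈ A, a' ∈ A, a ≠ a'}.
Equivalently, take A + A and drop any sum 2a that is achievable ONLY as a + a for a ∈ A (i.e. sums representable only with equal summands).
Enumerate pairs (a, a') with a < a' (symmetric, so each unordered pair gives one sum; this covers all a ≠ a'):
  -4 + -3 = -7
  -4 + -2 = -6
  -4 + 3 = -1
  -4 + 10 = 6
  -3 + -2 = -5
  -3 + 3 = 0
  -3 + 10 = 7
  -2 + 3 = 1
  -2 + 10 = 8
  3 + 10 = 13
Collected distinct sums: {-7, -6, -5, -1, 0, 1, 6, 7, 8, 13}
|A +̂ A| = 10
(Reference bound: |A +̂ A| ≥ 2|A| - 3 for |A| ≥ 2, with |A| = 5 giving ≥ 7.)

|A +̂ A| = 10


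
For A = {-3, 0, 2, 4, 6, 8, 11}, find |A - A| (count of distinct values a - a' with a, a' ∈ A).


A - A = {a - a' : a, a' ∈ A}; |A| = 7.
Bounds: 2|A|-1 ≤ |A - A| ≤ |A|² - |A| + 1, i.e. 13 ≤ |A - A| ≤ 43.
Note: 0 ∈ A - A always (from a - a). The set is symmetric: if d ∈ A - A then -d ∈ A - A.
Enumerate nonzero differences d = a - a' with a > a' (then include -d):
Positive differences: {2, 3, 4, 5, 6, 7, 8, 9, 11, 14}
Full difference set: {0} ∪ (positive diffs) ∪ (negative diffs).
|A - A| = 1 + 2·10 = 21 (matches direct enumeration: 21).

|A - A| = 21


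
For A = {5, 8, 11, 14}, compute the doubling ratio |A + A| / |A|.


|A| = 4.
Compute A + A by enumerating all 16 pairs.
A + A = {10, 13, 16, 19, 22, 25, 28}, so |A + A| = 7.
K = |A + A| / |A| = 7/4 (already in lowest terms) ≈ 1.7500.
Reference: AP of size 4 gives K = 7/4 ≈ 1.7500; a fully generic set of size 4 gives K ≈ 2.5000.

|A| = 4, |A + A| = 7, K = 7/4.


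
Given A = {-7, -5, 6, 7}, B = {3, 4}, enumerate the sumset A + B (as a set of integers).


A + B = {a + b : a ∈ A, b ∈ B}.
Enumerate all |A|·|B| = 4·2 = 8 pairs (a, b) and collect distinct sums.
a = -7: -7+3=-4, -7+4=-3
a = -5: -5+3=-2, -5+4=-1
a = 6: 6+3=9, 6+4=10
a = 7: 7+3=10, 7+4=11
Collecting distinct sums: A + B = {-4, -3, -2, -1, 9, 10, 11}
|A + B| = 7

A + B = {-4, -3, -2, -1, 9, 10, 11}


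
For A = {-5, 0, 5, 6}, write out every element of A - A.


A - A = {a - a' : a, a' ∈ A}.
Compute a - a' for each ordered pair (a, a'):
a = -5: -5--5=0, -5-0=-5, -5-5=-10, -5-6=-11
a = 0: 0--5=5, 0-0=0, 0-5=-5, 0-6=-6
a = 5: 5--5=10, 5-0=5, 5-5=0, 5-6=-1
a = 6: 6--5=11, 6-0=6, 6-5=1, 6-6=0
Collecting distinct values (and noting 0 appears from a-a):
A - A = {-11, -10, -6, -5, -1, 0, 1, 5, 6, 10, 11}
|A - A| = 11

A - A = {-11, -10, -6, -5, -1, 0, 1, 5, 6, 10, 11}


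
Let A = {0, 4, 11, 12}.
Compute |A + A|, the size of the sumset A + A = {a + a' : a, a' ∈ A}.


A + A = {a + a' : a, a' ∈ A}; |A| = 4.
General bounds: 2|A| - 1 ≤ |A + A| ≤ |A|(|A|+1)/2, i.e. 7 ≤ |A + A| ≤ 10.
Lower bound 2|A|-1 is attained iff A is an arithmetic progression.
Enumerate sums a + a' for a ≤ a' (symmetric, so this suffices):
a = 0: 0+0=0, 0+4=4, 0+11=11, 0+12=12
a = 4: 4+4=8, 4+11=15, 4+12=16
a = 11: 11+11=22, 11+12=23
a = 12: 12+12=24
Distinct sums: {0, 4, 8, 11, 12, 15, 16, 22, 23, 24}
|A + A| = 10

|A + A| = 10


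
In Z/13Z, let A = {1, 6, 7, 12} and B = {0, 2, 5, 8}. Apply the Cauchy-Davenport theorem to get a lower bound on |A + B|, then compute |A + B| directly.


Cauchy-Davenport: |A + B| ≥ min(p, |A| + |B| - 1) for A, B nonempty in Z/pZ.
|A| = 4, |B| = 4, p = 13.
CD lower bound = min(13, 4 + 4 - 1) = min(13, 7) = 7.
Compute A + B mod 13 directly:
a = 1: 1+0=1, 1+2=3, 1+5=6, 1+8=9
a = 6: 6+0=6, 6+2=8, 6+5=11, 6+8=1
a = 7: 7+0=7, 7+2=9, 7+5=12, 7+8=2
a = 12: 12+0=12, 12+2=1, 12+5=4, 12+8=7
A + B = {1, 2, 3, 4, 6, 7, 8, 9, 11, 12}, so |A + B| = 10.
Verify: 10 ≥ 7? Yes ✓.

CD lower bound = 7, actual |A + B| = 10.


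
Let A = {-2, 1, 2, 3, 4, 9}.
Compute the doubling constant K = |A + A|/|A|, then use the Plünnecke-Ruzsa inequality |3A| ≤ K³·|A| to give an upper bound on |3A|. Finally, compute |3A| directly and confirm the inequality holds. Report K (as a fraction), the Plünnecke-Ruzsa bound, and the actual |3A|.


|A| = 6.
Step 1: Compute A + A by enumerating all 36 pairs.
A + A = {-4, -1, 0, 1, 2, 3, 4, 5, 6, 7, 8, 10, 11, 12, 13, 18}, so |A + A| = 16.
Step 2: Doubling constant K = |A + A|/|A| = 16/6 = 16/6 ≈ 2.6667.
Step 3: Plünnecke-Ruzsa gives |3A| ≤ K³·|A| = (2.6667)³ · 6 ≈ 113.7778.
Step 4: Compute 3A = A + A + A directly by enumerating all triples (a,b,c) ∈ A³; |3A| = 27.
Step 5: Check 27 ≤ 113.7778? Yes ✓.

K = 16/6, Plünnecke-Ruzsa bound K³|A| ≈ 113.7778, |3A| = 27, inequality holds.


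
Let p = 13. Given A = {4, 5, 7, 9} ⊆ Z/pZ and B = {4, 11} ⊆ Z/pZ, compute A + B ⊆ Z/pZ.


Work in Z/13Z: reduce every sum a + b modulo 13.
Enumerate all 8 pairs:
a = 4: 4+4=8, 4+11=2
a = 5: 5+4=9, 5+11=3
a = 7: 7+4=11, 7+11=5
a = 9: 9+4=0, 9+11=7
Distinct residues collected: {0, 2, 3, 5, 7, 8, 9, 11}
|A + B| = 8 (out of 13 total residues).

A + B = {0, 2, 3, 5, 7, 8, 9, 11}


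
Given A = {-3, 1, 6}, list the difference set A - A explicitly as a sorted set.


A - A = {a - a' : a, a' ∈ A}.
Compute a - a' for each ordered pair (a, a'):
a = -3: -3--3=0, -3-1=-4, -3-6=-9
a = 1: 1--3=4, 1-1=0, 1-6=-5
a = 6: 6--3=9, 6-1=5, 6-6=0
Collecting distinct values (and noting 0 appears from a-a):
A - A = {-9, -5, -4, 0, 4, 5, 9}
|A - A| = 7

A - A = {-9, -5, -4, 0, 4, 5, 9}


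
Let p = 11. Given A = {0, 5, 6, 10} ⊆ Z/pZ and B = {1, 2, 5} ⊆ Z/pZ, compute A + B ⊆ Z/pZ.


Work in Z/11Z: reduce every sum a + b modulo 11.
Enumerate all 12 pairs:
a = 0: 0+1=1, 0+2=2, 0+5=5
a = 5: 5+1=6, 5+2=7, 5+5=10
a = 6: 6+1=7, 6+2=8, 6+5=0
a = 10: 10+1=0, 10+2=1, 10+5=4
Distinct residues collected: {0, 1, 2, 4, 5, 6, 7, 8, 10}
|A + B| = 9 (out of 11 total residues).

A + B = {0, 1, 2, 4, 5, 6, 7, 8, 10}


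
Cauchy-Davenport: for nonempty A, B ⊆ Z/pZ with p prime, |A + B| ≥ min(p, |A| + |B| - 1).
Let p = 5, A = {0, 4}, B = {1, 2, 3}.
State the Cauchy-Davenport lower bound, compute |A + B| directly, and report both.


Cauchy-Davenport: |A + B| ≥ min(p, |A| + |B| - 1) for A, B nonempty in Z/pZ.
|A| = 2, |B| = 3, p = 5.
CD lower bound = min(5, 2 + 3 - 1) = min(5, 4) = 4.
Compute A + B mod 5 directly:
a = 0: 0+1=1, 0+2=2, 0+3=3
a = 4: 4+1=0, 4+2=1, 4+3=2
A + B = {0, 1, 2, 3}, so |A + B| = 4.
Verify: 4 ≥ 4? Yes ✓.

CD lower bound = 4, actual |A + B| = 4.


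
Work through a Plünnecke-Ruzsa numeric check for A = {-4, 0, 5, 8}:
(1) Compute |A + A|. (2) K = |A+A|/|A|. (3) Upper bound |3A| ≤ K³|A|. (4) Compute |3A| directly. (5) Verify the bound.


|A| = 4.
Step 1: Compute A + A by enumerating all 16 pairs.
A + A = {-8, -4, 0, 1, 4, 5, 8, 10, 13, 16}, so |A + A| = 10.
Step 2: Doubling constant K = |A + A|/|A| = 10/4 = 10/4 ≈ 2.5000.
Step 3: Plünnecke-Ruzsa gives |3A| ≤ K³·|A| = (2.5000)³ · 4 ≈ 62.5000.
Step 4: Compute 3A = A + A + A directly by enumerating all triples (a,b,c) ∈ A³; |3A| = 19.
Step 5: Check 19 ≤ 62.5000? Yes ✓.

K = 10/4, Plünnecke-Ruzsa bound K³|A| ≈ 62.5000, |3A| = 19, inequality holds.


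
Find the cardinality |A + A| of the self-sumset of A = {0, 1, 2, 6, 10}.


A + A = {a + a' : a, a' ∈ A}; |A| = 5.
General bounds: 2|A| - 1 ≤ |A + A| ≤ |A|(|A|+1)/2, i.e. 9 ≤ |A + A| ≤ 15.
Lower bound 2|A|-1 is attained iff A is an arithmetic progression.
Enumerate sums a + a' for a ≤ a' (symmetric, so this suffices):
a = 0: 0+0=0, 0+1=1, 0+2=2, 0+6=6, 0+10=10
a = 1: 1+1=2, 1+2=3, 1+6=7, 1+10=11
a = 2: 2+2=4, 2+6=8, 2+10=12
a = 6: 6+6=12, 6+10=16
a = 10: 10+10=20
Distinct sums: {0, 1, 2, 3, 4, 6, 7, 8, 10, 11, 12, 16, 20}
|A + A| = 13

|A + A| = 13


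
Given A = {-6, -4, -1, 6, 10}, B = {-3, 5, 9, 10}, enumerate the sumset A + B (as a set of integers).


A + B = {a + b : a ∈ A, b ∈ B}.
Enumerate all |A|·|B| = 5·4 = 20 pairs (a, b) and collect distinct sums.
a = -6: -6+-3=-9, -6+5=-1, -6+9=3, -6+10=4
a = -4: -4+-3=-7, -4+5=1, -4+9=5, -4+10=6
a = -1: -1+-3=-4, -1+5=4, -1+9=8, -1+10=9
a = 6: 6+-3=3, 6+5=11, 6+9=15, 6+10=16
a = 10: 10+-3=7, 10+5=15, 10+9=19, 10+10=20
Collecting distinct sums: A + B = {-9, -7, -4, -1, 1, 3, 4, 5, 6, 7, 8, 9, 11, 15, 16, 19, 20}
|A + B| = 17

A + B = {-9, -7, -4, -1, 1, 3, 4, 5, 6, 7, 8, 9, 11, 15, 16, 19, 20}


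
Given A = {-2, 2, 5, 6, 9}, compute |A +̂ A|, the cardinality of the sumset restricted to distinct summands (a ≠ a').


Restricted sumset: A +̂ A = {a + a' : a ∈ A, a' ∈ A, a ≠ a'}.
Equivalently, take A + A and drop any sum 2a that is achievable ONLY as a + a for a ∈ A (i.e. sums representable only with equal summands).
Enumerate pairs (a, a') with a < a' (symmetric, so each unordered pair gives one sum; this covers all a ≠ a'):
  -2 + 2 = 0
  -2 + 5 = 3
  -2 + 6 = 4
  -2 + 9 = 7
  2 + 5 = 7
  2 + 6 = 8
  2 + 9 = 11
  5 + 6 = 11
  5 + 9 = 14
  6 + 9 = 15
Collected distinct sums: {0, 3, 4, 7, 8, 11, 14, 15}
|A +̂ A| = 8
(Reference bound: |A +̂ A| ≥ 2|A| - 3 for |A| ≥ 2, with |A| = 5 giving ≥ 7.)

|A +̂ A| = 8


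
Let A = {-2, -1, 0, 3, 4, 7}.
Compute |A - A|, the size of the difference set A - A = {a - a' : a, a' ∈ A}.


A - A = {a - a' : a, a' ∈ A}; |A| = 6.
Bounds: 2|A|-1 ≤ |A - A| ≤ |A|² - |A| + 1, i.e. 11 ≤ |A - A| ≤ 31.
Note: 0 ∈ A - A always (from a - a). The set is symmetric: if d ∈ A - A then -d ∈ A - A.
Enumerate nonzero differences d = a - a' with a > a' (then include -d):
Positive differences: {1, 2, 3, 4, 5, 6, 7, 8, 9}
Full difference set: {0} ∪ (positive diffs) ∪ (negative diffs).
|A - A| = 1 + 2·9 = 19 (matches direct enumeration: 19).

|A - A| = 19


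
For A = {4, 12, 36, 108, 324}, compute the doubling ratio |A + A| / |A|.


|A| = 5.
Compute A + A by enumerating all 25 pairs.
A + A = {8, 16, 24, 40, 48, 72, 112, 120, 144, 216, 328, 336, 360, 432, 648}, so |A + A| = 15.
K = |A + A| / |A| = 15/5 = 3/1 ≈ 3.0000.
Reference: AP of size 5 gives K = 9/5 ≈ 1.8000; a fully generic set of size 5 gives K ≈ 3.0000.

|A| = 5, |A + A| = 15, K = 15/5 = 3/1.


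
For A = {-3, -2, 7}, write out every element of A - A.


A - A = {a - a' : a, a' ∈ A}.
Compute a - a' for each ordered pair (a, a'):
a = -3: -3--3=0, -3--2=-1, -3-7=-10
a = -2: -2--3=1, -2--2=0, -2-7=-9
a = 7: 7--3=10, 7--2=9, 7-7=0
Collecting distinct values (and noting 0 appears from a-a):
A - A = {-10, -9, -1, 0, 1, 9, 10}
|A - A| = 7

A - A = {-10, -9, -1, 0, 1, 9, 10}


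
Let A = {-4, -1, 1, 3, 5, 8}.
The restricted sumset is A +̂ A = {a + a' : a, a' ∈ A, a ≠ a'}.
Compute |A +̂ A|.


Restricted sumset: A +̂ A = {a + a' : a ∈ A, a' ∈ A, a ≠ a'}.
Equivalently, take A + A and drop any sum 2a that is achievable ONLY as a + a for a ∈ A (i.e. sums representable only with equal summands).
Enumerate pairs (a, a') with a < a' (symmetric, so each unordered pair gives one sum; this covers all a ≠ a'):
  -4 + -1 = -5
  -4 + 1 = -3
  -4 + 3 = -1
  -4 + 5 = 1
  -4 + 8 = 4
  -1 + 1 = 0
  -1 + 3 = 2
  -1 + 5 = 4
  -1 + 8 = 7
  1 + 3 = 4
  1 + 5 = 6
  1 + 8 = 9
  3 + 5 = 8
  3 + 8 = 11
  5 + 8 = 13
Collected distinct sums: {-5, -3, -1, 0, 1, 2, 4, 6, 7, 8, 9, 11, 13}
|A +̂ A| = 13
(Reference bound: |A +̂ A| ≥ 2|A| - 3 for |A| ≥ 2, with |A| = 6 giving ≥ 9.)

|A +̂ A| = 13


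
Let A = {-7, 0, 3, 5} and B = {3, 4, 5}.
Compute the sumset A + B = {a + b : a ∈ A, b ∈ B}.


A + B = {a + b : a ∈ A, b ∈ B}.
Enumerate all |A|·|B| = 4·3 = 12 pairs (a, b) and collect distinct sums.
a = -7: -7+3=-4, -7+4=-3, -7+5=-2
a = 0: 0+3=3, 0+4=4, 0+5=5
a = 3: 3+3=6, 3+4=7, 3+5=8
a = 5: 5+3=8, 5+4=9, 5+5=10
Collecting distinct sums: A + B = {-4, -3, -2, 3, 4, 5, 6, 7, 8, 9, 10}
|A + B| = 11

A + B = {-4, -3, -2, 3, 4, 5, 6, 7, 8, 9, 10}


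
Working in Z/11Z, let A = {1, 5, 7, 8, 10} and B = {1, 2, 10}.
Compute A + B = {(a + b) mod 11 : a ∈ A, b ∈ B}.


Work in Z/11Z: reduce every sum a + b modulo 11.
Enumerate all 15 pairs:
a = 1: 1+1=2, 1+2=3, 1+10=0
a = 5: 5+1=6, 5+2=7, 5+10=4
a = 7: 7+1=8, 7+2=9, 7+10=6
a = 8: 8+1=9, 8+2=10, 8+10=7
a = 10: 10+1=0, 10+2=1, 10+10=9
Distinct residues collected: {0, 1, 2, 3, 4, 6, 7, 8, 9, 10}
|A + B| = 10 (out of 11 total residues).

A + B = {0, 1, 2, 3, 4, 6, 7, 8, 9, 10}


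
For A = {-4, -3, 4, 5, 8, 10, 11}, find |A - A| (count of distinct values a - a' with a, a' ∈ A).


A - A = {a - a' : a, a' ∈ A}; |A| = 7.
Bounds: 2|A|-1 ≤ |A - A| ≤ |A|² - |A| + 1, i.e. 13 ≤ |A - A| ≤ 43.
Note: 0 ∈ A - A always (from a - a). The set is symmetric: if d ∈ A - A then -d ∈ A - A.
Enumerate nonzero differences d = a - a' with a > a' (then include -d):
Positive differences: {1, 2, 3, 4, 5, 6, 7, 8, 9, 11, 12, 13, 14, 15}
Full difference set: {0} ∪ (positive diffs) ∪ (negative diffs).
|A - A| = 1 + 2·14 = 29 (matches direct enumeration: 29).

|A - A| = 29


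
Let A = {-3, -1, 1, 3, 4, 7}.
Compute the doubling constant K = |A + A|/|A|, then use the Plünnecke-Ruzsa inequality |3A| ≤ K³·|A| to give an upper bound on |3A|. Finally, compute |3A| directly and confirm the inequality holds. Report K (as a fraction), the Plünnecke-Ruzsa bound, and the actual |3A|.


|A| = 6.
Step 1: Compute A + A by enumerating all 36 pairs.
A + A = {-6, -4, -2, 0, 1, 2, 3, 4, 5, 6, 7, 8, 10, 11, 14}, so |A + A| = 15.
Step 2: Doubling constant K = |A + A|/|A| = 15/6 = 15/6 ≈ 2.5000.
Step 3: Plünnecke-Ruzsa gives |3A| ≤ K³·|A| = (2.5000)³ · 6 ≈ 93.7500.
Step 4: Compute 3A = A + A + A directly by enumerating all triples (a,b,c) ∈ A³; |3A| = 25.
Step 5: Check 25 ≤ 93.7500? Yes ✓.

K = 15/6, Plünnecke-Ruzsa bound K³|A| ≈ 93.7500, |3A| = 25, inequality holds.


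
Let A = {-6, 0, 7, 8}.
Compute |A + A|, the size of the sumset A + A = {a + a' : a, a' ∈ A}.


A + A = {a + a' : a, a' ∈ A}; |A| = 4.
General bounds: 2|A| - 1 ≤ |A + A| ≤ |A|(|A|+1)/2, i.e. 7 ≤ |A + A| ≤ 10.
Lower bound 2|A|-1 is attained iff A is an arithmetic progression.
Enumerate sums a + a' for a ≤ a' (symmetric, so this suffices):
a = -6: -6+-6=-12, -6+0=-6, -6+7=1, -6+8=2
a = 0: 0+0=0, 0+7=7, 0+8=8
a = 7: 7+7=14, 7+8=15
a = 8: 8+8=16
Distinct sums: {-12, -6, 0, 1, 2, 7, 8, 14, 15, 16}
|A + A| = 10

|A + A| = 10


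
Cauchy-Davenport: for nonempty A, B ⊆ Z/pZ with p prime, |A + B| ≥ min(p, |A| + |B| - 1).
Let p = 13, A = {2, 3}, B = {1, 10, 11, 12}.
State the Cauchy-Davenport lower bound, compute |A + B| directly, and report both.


Cauchy-Davenport: |A + B| ≥ min(p, |A| + |B| - 1) for A, B nonempty in Z/pZ.
|A| = 2, |B| = 4, p = 13.
CD lower bound = min(13, 2 + 4 - 1) = min(13, 5) = 5.
Compute A + B mod 13 directly:
a = 2: 2+1=3, 2+10=12, 2+11=0, 2+12=1
a = 3: 3+1=4, 3+10=0, 3+11=1, 3+12=2
A + B = {0, 1, 2, 3, 4, 12}, so |A + B| = 6.
Verify: 6 ≥ 5? Yes ✓.

CD lower bound = 5, actual |A + B| = 6.


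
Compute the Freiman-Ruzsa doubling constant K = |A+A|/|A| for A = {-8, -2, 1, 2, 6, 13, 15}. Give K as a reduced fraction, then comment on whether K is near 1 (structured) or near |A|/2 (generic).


|A| = 7.
Compute A + A by enumerating all 49 pairs.
A + A = {-16, -10, -7, -6, -4, -2, -1, 0, 2, 3, 4, 5, 7, 8, 11, 12, 13, 14, 15, 16, 17, 19, 21, 26, 28, 30}, so |A + A| = 26.
K = |A + A| / |A| = 26/7 (already in lowest terms) ≈ 3.7143.
Reference: AP of size 7 gives K = 13/7 ≈ 1.8571; a fully generic set of size 7 gives K ≈ 4.0000.

|A| = 7, |A + A| = 26, K = 26/7.


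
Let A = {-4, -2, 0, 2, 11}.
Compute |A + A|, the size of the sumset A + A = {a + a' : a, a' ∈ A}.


A + A = {a + a' : a, a' ∈ A}; |A| = 5.
General bounds: 2|A| - 1 ≤ |A + A| ≤ |A|(|A|+1)/2, i.e. 9 ≤ |A + A| ≤ 15.
Lower bound 2|A|-1 is attained iff A is an arithmetic progression.
Enumerate sums a + a' for a ≤ a' (symmetric, so this suffices):
a = -4: -4+-4=-8, -4+-2=-6, -4+0=-4, -4+2=-2, -4+11=7
a = -2: -2+-2=-4, -2+0=-2, -2+2=0, -2+11=9
a = 0: 0+0=0, 0+2=2, 0+11=11
a = 2: 2+2=4, 2+11=13
a = 11: 11+11=22
Distinct sums: {-8, -6, -4, -2, 0, 2, 4, 7, 9, 11, 13, 22}
|A + A| = 12

|A + A| = 12


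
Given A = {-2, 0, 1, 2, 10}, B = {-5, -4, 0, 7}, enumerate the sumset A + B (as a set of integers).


A + B = {a + b : a ∈ A, b ∈ B}.
Enumerate all |A|·|B| = 5·4 = 20 pairs (a, b) and collect distinct sums.
a = -2: -2+-5=-7, -2+-4=-6, -2+0=-2, -2+7=5
a = 0: 0+-5=-5, 0+-4=-4, 0+0=0, 0+7=7
a = 1: 1+-5=-4, 1+-4=-3, 1+0=1, 1+7=8
a = 2: 2+-5=-3, 2+-4=-2, 2+0=2, 2+7=9
a = 10: 10+-5=5, 10+-4=6, 10+0=10, 10+7=17
Collecting distinct sums: A + B = {-7, -6, -5, -4, -3, -2, 0, 1, 2, 5, 6, 7, 8, 9, 10, 17}
|A + B| = 16

A + B = {-7, -6, -5, -4, -3, -2, 0, 1, 2, 5, 6, 7, 8, 9, 10, 17}


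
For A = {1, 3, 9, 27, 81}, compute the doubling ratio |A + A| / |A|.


|A| = 5.
Compute A + A by enumerating all 25 pairs.
A + A = {2, 4, 6, 10, 12, 18, 28, 30, 36, 54, 82, 84, 90, 108, 162}, so |A + A| = 15.
K = |A + A| / |A| = 15/5 = 3/1 ≈ 3.0000.
Reference: AP of size 5 gives K = 9/5 ≈ 1.8000; a fully generic set of size 5 gives K ≈ 3.0000.

|A| = 5, |A + A| = 15, K = 15/5 = 3/1.


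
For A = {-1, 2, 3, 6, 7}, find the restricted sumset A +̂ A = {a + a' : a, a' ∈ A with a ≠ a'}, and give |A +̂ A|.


Restricted sumset: A +̂ A = {a + a' : a ∈ A, a' ∈ A, a ≠ a'}.
Equivalently, take A + A and drop any sum 2a that is achievable ONLY as a + a for a ∈ A (i.e. sums representable only with equal summands).
Enumerate pairs (a, a') with a < a' (symmetric, so each unordered pair gives one sum; this covers all a ≠ a'):
  -1 + 2 = 1
  -1 + 3 = 2
  -1 + 6 = 5
  -1 + 7 = 6
  2 + 3 = 5
  2 + 6 = 8
  2 + 7 = 9
  3 + 6 = 9
  3 + 7 = 10
  6 + 7 = 13
Collected distinct sums: {1, 2, 5, 6, 8, 9, 10, 13}
|A +̂ A| = 8
(Reference bound: |A +̂ A| ≥ 2|A| - 3 for |A| ≥ 2, with |A| = 5 giving ≥ 7.)

|A +̂ A| = 8


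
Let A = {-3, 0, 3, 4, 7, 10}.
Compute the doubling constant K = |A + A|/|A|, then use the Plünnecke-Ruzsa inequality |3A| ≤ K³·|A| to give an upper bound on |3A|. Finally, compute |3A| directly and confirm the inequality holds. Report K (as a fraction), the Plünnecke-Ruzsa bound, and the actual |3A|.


|A| = 6.
Step 1: Compute A + A by enumerating all 36 pairs.
A + A = {-6, -3, 0, 1, 3, 4, 6, 7, 8, 10, 11, 13, 14, 17, 20}, so |A + A| = 15.
Step 2: Doubling constant K = |A + A|/|A| = 15/6 = 15/6 ≈ 2.5000.
Step 3: Plünnecke-Ruzsa gives |3A| ≤ K³·|A| = (2.5000)³ · 6 ≈ 93.7500.
Step 4: Compute 3A = A + A + A directly by enumerating all triples (a,b,c) ∈ A³; |3A| = 28.
Step 5: Check 28 ≤ 93.7500? Yes ✓.

K = 15/6, Plünnecke-Ruzsa bound K³|A| ≈ 93.7500, |3A| = 28, inequality holds.


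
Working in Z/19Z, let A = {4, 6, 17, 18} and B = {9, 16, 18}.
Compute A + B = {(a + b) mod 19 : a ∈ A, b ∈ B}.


Work in Z/19Z: reduce every sum a + b modulo 19.
Enumerate all 12 pairs:
a = 4: 4+9=13, 4+16=1, 4+18=3
a = 6: 6+9=15, 6+16=3, 6+18=5
a = 17: 17+9=7, 17+16=14, 17+18=16
a = 18: 18+9=8, 18+16=15, 18+18=17
Distinct residues collected: {1, 3, 5, 7, 8, 13, 14, 15, 16, 17}
|A + B| = 10 (out of 19 total residues).

A + B = {1, 3, 5, 7, 8, 13, 14, 15, 16, 17}


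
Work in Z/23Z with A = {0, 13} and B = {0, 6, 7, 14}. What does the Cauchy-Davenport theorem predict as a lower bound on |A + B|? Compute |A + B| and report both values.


Cauchy-Davenport: |A + B| ≥ min(p, |A| + |B| - 1) for A, B nonempty in Z/pZ.
|A| = 2, |B| = 4, p = 23.
CD lower bound = min(23, 2 + 4 - 1) = min(23, 5) = 5.
Compute A + B mod 23 directly:
a = 0: 0+0=0, 0+6=6, 0+7=7, 0+14=14
a = 13: 13+0=13, 13+6=19, 13+7=20, 13+14=4
A + B = {0, 4, 6, 7, 13, 14, 19, 20}, so |A + B| = 8.
Verify: 8 ≥ 5? Yes ✓.

CD lower bound = 5, actual |A + B| = 8.


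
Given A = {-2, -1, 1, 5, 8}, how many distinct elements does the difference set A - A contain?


A - A = {a - a' : a, a' ∈ A}; |A| = 5.
Bounds: 2|A|-1 ≤ |A - A| ≤ |A|² - |A| + 1, i.e. 9 ≤ |A - A| ≤ 21.
Note: 0 ∈ A - A always (from a - a). The set is symmetric: if d ∈ A - A then -d ∈ A - A.
Enumerate nonzero differences d = a - a' with a > a' (then include -d):
Positive differences: {1, 2, 3, 4, 6, 7, 9, 10}
Full difference set: {0} ∪ (positive diffs) ∪ (negative diffs).
|A - A| = 1 + 2·8 = 17 (matches direct enumeration: 17).

|A - A| = 17


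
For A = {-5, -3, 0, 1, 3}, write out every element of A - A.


A - A = {a - a' : a, a' ∈ A}.
Compute a - a' for each ordered pair (a, a'):
a = -5: -5--5=0, -5--3=-2, -5-0=-5, -5-1=-6, -5-3=-8
a = -3: -3--5=2, -3--3=0, -3-0=-3, -3-1=-4, -3-3=-6
a = 0: 0--5=5, 0--3=3, 0-0=0, 0-1=-1, 0-3=-3
a = 1: 1--5=6, 1--3=4, 1-0=1, 1-1=0, 1-3=-2
a = 3: 3--5=8, 3--3=6, 3-0=3, 3-1=2, 3-3=0
Collecting distinct values (and noting 0 appears from a-a):
A - A = {-8, -6, -5, -4, -3, -2, -1, 0, 1, 2, 3, 4, 5, 6, 8}
|A - A| = 15

A - A = {-8, -6, -5, -4, -3, -2, -1, 0, 1, 2, 3, 4, 5, 6, 8}


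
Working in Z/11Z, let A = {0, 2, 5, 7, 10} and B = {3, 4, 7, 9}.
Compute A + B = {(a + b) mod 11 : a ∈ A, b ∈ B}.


Work in Z/11Z: reduce every sum a + b modulo 11.
Enumerate all 20 pairs:
a = 0: 0+3=3, 0+4=4, 0+7=7, 0+9=9
a = 2: 2+3=5, 2+4=6, 2+7=9, 2+9=0
a = 5: 5+3=8, 5+4=9, 5+7=1, 5+9=3
a = 7: 7+3=10, 7+4=0, 7+7=3, 7+9=5
a = 10: 10+3=2, 10+4=3, 10+7=6, 10+9=8
Distinct residues collected: {0, 1, 2, 3, 4, 5, 6, 7, 8, 9, 10}
|A + B| = 11 (out of 11 total residues).

A + B = {0, 1, 2, 3, 4, 5, 6, 7, 8, 9, 10}


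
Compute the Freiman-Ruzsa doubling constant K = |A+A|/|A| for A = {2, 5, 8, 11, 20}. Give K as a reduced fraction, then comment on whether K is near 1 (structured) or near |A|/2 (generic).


|A| = 5.
Compute A + A by enumerating all 25 pairs.
A + A = {4, 7, 10, 13, 16, 19, 22, 25, 28, 31, 40}, so |A + A| = 11.
K = |A + A| / |A| = 11/5 (already in lowest terms) ≈ 2.2000.
Reference: AP of size 5 gives K = 9/5 ≈ 1.8000; a fully generic set of size 5 gives K ≈ 3.0000.

|A| = 5, |A + A| = 11, K = 11/5.


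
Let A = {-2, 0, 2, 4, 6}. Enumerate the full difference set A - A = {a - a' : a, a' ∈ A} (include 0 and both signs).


A - A = {a - a' : a, a' ∈ A}.
Compute a - a' for each ordered pair (a, a'):
a = -2: -2--2=0, -2-0=-2, -2-2=-4, -2-4=-6, -2-6=-8
a = 0: 0--2=2, 0-0=0, 0-2=-2, 0-4=-4, 0-6=-6
a = 2: 2--2=4, 2-0=2, 2-2=0, 2-4=-2, 2-6=-4
a = 4: 4--2=6, 4-0=4, 4-2=2, 4-4=0, 4-6=-2
a = 6: 6--2=8, 6-0=6, 6-2=4, 6-4=2, 6-6=0
Collecting distinct values (and noting 0 appears from a-a):
A - A = {-8, -6, -4, -2, 0, 2, 4, 6, 8}
|A - A| = 9

A - A = {-8, -6, -4, -2, 0, 2, 4, 6, 8}


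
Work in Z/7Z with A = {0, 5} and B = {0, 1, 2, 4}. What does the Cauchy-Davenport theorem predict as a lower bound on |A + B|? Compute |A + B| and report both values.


Cauchy-Davenport: |A + B| ≥ min(p, |A| + |B| - 1) for A, B nonempty in Z/pZ.
|A| = 2, |B| = 4, p = 7.
CD lower bound = min(7, 2 + 4 - 1) = min(7, 5) = 5.
Compute A + B mod 7 directly:
a = 0: 0+0=0, 0+1=1, 0+2=2, 0+4=4
a = 5: 5+0=5, 5+1=6, 5+2=0, 5+4=2
A + B = {0, 1, 2, 4, 5, 6}, so |A + B| = 6.
Verify: 6 ≥ 5? Yes ✓.

CD lower bound = 5, actual |A + B| = 6.


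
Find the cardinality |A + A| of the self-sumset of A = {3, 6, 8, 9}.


A + A = {a + a' : a, a' ∈ A}; |A| = 4.
General bounds: 2|A| - 1 ≤ |A + A| ≤ |A|(|A|+1)/2, i.e. 7 ≤ |A + A| ≤ 10.
Lower bound 2|A|-1 is attained iff A is an arithmetic progression.
Enumerate sums a + a' for a ≤ a' (symmetric, so this suffices):
a = 3: 3+3=6, 3+6=9, 3+8=11, 3+9=12
a = 6: 6+6=12, 6+8=14, 6+9=15
a = 8: 8+8=16, 8+9=17
a = 9: 9+9=18
Distinct sums: {6, 9, 11, 12, 14, 15, 16, 17, 18}
|A + A| = 9

|A + A| = 9


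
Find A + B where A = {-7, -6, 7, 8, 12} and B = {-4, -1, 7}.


A + B = {a + b : a ∈ A, b ∈ B}.
Enumerate all |A|·|B| = 5·3 = 15 pairs (a, b) and collect distinct sums.
a = -7: -7+-4=-11, -7+-1=-8, -7+7=0
a = -6: -6+-4=-10, -6+-1=-7, -6+7=1
a = 7: 7+-4=3, 7+-1=6, 7+7=14
a = 8: 8+-4=4, 8+-1=7, 8+7=15
a = 12: 12+-4=8, 12+-1=11, 12+7=19
Collecting distinct sums: A + B = {-11, -10, -8, -7, 0, 1, 3, 4, 6, 7, 8, 11, 14, 15, 19}
|A + B| = 15

A + B = {-11, -10, -8, -7, 0, 1, 3, 4, 6, 7, 8, 11, 14, 15, 19}


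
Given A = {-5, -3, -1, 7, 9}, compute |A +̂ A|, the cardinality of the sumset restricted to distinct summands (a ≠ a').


Restricted sumset: A +̂ A = {a + a' : a ∈ A, a' ∈ A, a ≠ a'}.
Equivalently, take A + A and drop any sum 2a that is achievable ONLY as a + a for a ∈ A (i.e. sums representable only with equal summands).
Enumerate pairs (a, a') with a < a' (symmetric, so each unordered pair gives one sum; this covers all a ≠ a'):
  -5 + -3 = -8
  -5 + -1 = -6
  -5 + 7 = 2
  -5 + 9 = 4
  -3 + -1 = -4
  -3 + 7 = 4
  -3 + 9 = 6
  -1 + 7 = 6
  -1 + 9 = 8
  7 + 9 = 16
Collected distinct sums: {-8, -6, -4, 2, 4, 6, 8, 16}
|A +̂ A| = 8
(Reference bound: |A +̂ A| ≥ 2|A| - 3 for |A| ≥ 2, with |A| = 5 giving ≥ 7.)

|A +̂ A| = 8


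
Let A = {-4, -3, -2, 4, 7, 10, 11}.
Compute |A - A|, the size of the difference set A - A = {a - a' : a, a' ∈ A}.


A - A = {a - a' : a, a' ∈ A}; |A| = 7.
Bounds: 2|A|-1 ≤ |A - A| ≤ |A|² - |A| + 1, i.e. 13 ≤ |A - A| ≤ 43.
Note: 0 ∈ A - A always (from a - a). The set is symmetric: if d ∈ A - A then -d ∈ A - A.
Enumerate nonzero differences d = a - a' with a > a' (then include -d):
Positive differences: {1, 2, 3, 4, 6, 7, 8, 9, 10, 11, 12, 13, 14, 15}
Full difference set: {0} ∪ (positive diffs) ∪ (negative diffs).
|A - A| = 1 + 2·14 = 29 (matches direct enumeration: 29).

|A - A| = 29


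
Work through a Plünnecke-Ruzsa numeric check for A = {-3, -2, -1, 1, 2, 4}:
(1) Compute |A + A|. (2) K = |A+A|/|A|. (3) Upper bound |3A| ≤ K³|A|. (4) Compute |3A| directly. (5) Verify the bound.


|A| = 6.
Step 1: Compute A + A by enumerating all 36 pairs.
A + A = {-6, -5, -4, -3, -2, -1, 0, 1, 2, 3, 4, 5, 6, 8}, so |A + A| = 14.
Step 2: Doubling constant K = |A + A|/|A| = 14/6 = 14/6 ≈ 2.3333.
Step 3: Plünnecke-Ruzsa gives |3A| ≤ K³·|A| = (2.3333)³ · 6 ≈ 76.2222.
Step 4: Compute 3A = A + A + A directly by enumerating all triples (a,b,c) ∈ A³; |3A| = 21.
Step 5: Check 21 ≤ 76.2222? Yes ✓.

K = 14/6, Plünnecke-Ruzsa bound K³|A| ≈ 76.2222, |3A| = 21, inequality holds.


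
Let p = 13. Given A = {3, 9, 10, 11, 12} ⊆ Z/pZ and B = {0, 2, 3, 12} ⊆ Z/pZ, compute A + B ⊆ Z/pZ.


Work in Z/13Z: reduce every sum a + b modulo 13.
Enumerate all 20 pairs:
a = 3: 3+0=3, 3+2=5, 3+3=6, 3+12=2
a = 9: 9+0=9, 9+2=11, 9+3=12, 9+12=8
a = 10: 10+0=10, 10+2=12, 10+3=0, 10+12=9
a = 11: 11+0=11, 11+2=0, 11+3=1, 11+12=10
a = 12: 12+0=12, 12+2=1, 12+3=2, 12+12=11
Distinct residues collected: {0, 1, 2, 3, 5, 6, 8, 9, 10, 11, 12}
|A + B| = 11 (out of 13 total residues).

A + B = {0, 1, 2, 3, 5, 6, 8, 9, 10, 11, 12}


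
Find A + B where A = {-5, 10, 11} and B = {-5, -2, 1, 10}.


A + B = {a + b : a ∈ A, b ∈ B}.
Enumerate all |A|·|B| = 3·4 = 12 pairs (a, b) and collect distinct sums.
a = -5: -5+-5=-10, -5+-2=-7, -5+1=-4, -5+10=5
a = 10: 10+-5=5, 10+-2=8, 10+1=11, 10+10=20
a = 11: 11+-5=6, 11+-2=9, 11+1=12, 11+10=21
Collecting distinct sums: A + B = {-10, -7, -4, 5, 6, 8, 9, 11, 12, 20, 21}
|A + B| = 11

A + B = {-10, -7, -4, 5, 6, 8, 9, 11, 12, 20, 21}


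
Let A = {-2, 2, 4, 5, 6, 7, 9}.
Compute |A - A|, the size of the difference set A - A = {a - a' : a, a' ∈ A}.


A - A = {a - a' : a, a' ∈ A}; |A| = 7.
Bounds: 2|A|-1 ≤ |A - A| ≤ |A|² - |A| + 1, i.e. 13 ≤ |A - A| ≤ 43.
Note: 0 ∈ A - A always (from a - a). The set is symmetric: if d ∈ A - A then -d ∈ A - A.
Enumerate nonzero differences d = a - a' with a > a' (then include -d):
Positive differences: {1, 2, 3, 4, 5, 6, 7, 8, 9, 11}
Full difference set: {0} ∪ (positive diffs) ∪ (negative diffs).
|A - A| = 1 + 2·10 = 21 (matches direct enumeration: 21).

|A - A| = 21


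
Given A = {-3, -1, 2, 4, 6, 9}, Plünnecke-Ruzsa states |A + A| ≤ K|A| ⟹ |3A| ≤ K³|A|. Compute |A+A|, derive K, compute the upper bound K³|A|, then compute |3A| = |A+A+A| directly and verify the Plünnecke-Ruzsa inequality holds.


|A| = 6.
Step 1: Compute A + A by enumerating all 36 pairs.
A + A = {-6, -4, -2, -1, 1, 3, 4, 5, 6, 8, 10, 11, 12, 13, 15, 18}, so |A + A| = 16.
Step 2: Doubling constant K = |A + A|/|A| = 16/6 = 16/6 ≈ 2.6667.
Step 3: Plünnecke-Ruzsa gives |3A| ≤ K³·|A| = (2.6667)³ · 6 ≈ 113.7778.
Step 4: Compute 3A = A + A + A directly by enumerating all triples (a,b,c) ∈ A³; |3A| = 31.
Step 5: Check 31 ≤ 113.7778? Yes ✓.

K = 16/6, Plünnecke-Ruzsa bound K³|A| ≈ 113.7778, |3A| = 31, inequality holds.


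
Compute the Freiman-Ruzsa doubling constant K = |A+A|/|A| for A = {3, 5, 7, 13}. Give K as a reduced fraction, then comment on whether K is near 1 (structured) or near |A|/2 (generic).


|A| = 4.
Compute A + A by enumerating all 16 pairs.
A + A = {6, 8, 10, 12, 14, 16, 18, 20, 26}, so |A + A| = 9.
K = |A + A| / |A| = 9/4 (already in lowest terms) ≈ 2.2500.
Reference: AP of size 4 gives K = 7/4 ≈ 1.7500; a fully generic set of size 4 gives K ≈ 2.5000.

|A| = 4, |A + A| = 9, K = 9/4.


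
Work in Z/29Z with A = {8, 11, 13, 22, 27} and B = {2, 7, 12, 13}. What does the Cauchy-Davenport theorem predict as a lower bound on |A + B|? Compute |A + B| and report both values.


Cauchy-Davenport: |A + B| ≥ min(p, |A| + |B| - 1) for A, B nonempty in Z/pZ.
|A| = 5, |B| = 4, p = 29.
CD lower bound = min(29, 5 + 4 - 1) = min(29, 8) = 8.
Compute A + B mod 29 directly:
a = 8: 8+2=10, 8+7=15, 8+12=20, 8+13=21
a = 11: 11+2=13, 11+7=18, 11+12=23, 11+13=24
a = 13: 13+2=15, 13+7=20, 13+12=25, 13+13=26
a = 22: 22+2=24, 22+7=0, 22+12=5, 22+13=6
a = 27: 27+2=0, 27+7=5, 27+12=10, 27+13=11
A + B = {0, 5, 6, 10, 11, 13, 15, 18, 20, 21, 23, 24, 25, 26}, so |A + B| = 14.
Verify: 14 ≥ 8? Yes ✓.

CD lower bound = 8, actual |A + B| = 14.


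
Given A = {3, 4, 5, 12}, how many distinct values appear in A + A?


A + A = {a + a' : a, a' ∈ A}; |A| = 4.
General bounds: 2|A| - 1 ≤ |A + A| ≤ |A|(|A|+1)/2, i.e. 7 ≤ |A + A| ≤ 10.
Lower bound 2|A|-1 is attained iff A is an arithmetic progression.
Enumerate sums a + a' for a ≤ a' (symmetric, so this suffices):
a = 3: 3+3=6, 3+4=7, 3+5=8, 3+12=15
a = 4: 4+4=8, 4+5=9, 4+12=16
a = 5: 5+5=10, 5+12=17
a = 12: 12+12=24
Distinct sums: {6, 7, 8, 9, 10, 15, 16, 17, 24}
|A + A| = 9

|A + A| = 9


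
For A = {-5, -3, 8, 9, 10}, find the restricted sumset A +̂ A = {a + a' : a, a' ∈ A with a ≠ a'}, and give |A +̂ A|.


Restricted sumset: A +̂ A = {a + a' : a ∈ A, a' ∈ A, a ≠ a'}.
Equivalently, take A + A and drop any sum 2a that is achievable ONLY as a + a for a ∈ A (i.e. sums representable only with equal summands).
Enumerate pairs (a, a') with a < a' (symmetric, so each unordered pair gives one sum; this covers all a ≠ a'):
  -5 + -3 = -8
  -5 + 8 = 3
  -5 + 9 = 4
  -5 + 10 = 5
  -3 + 8 = 5
  -3 + 9 = 6
  -3 + 10 = 7
  8 + 9 = 17
  8 + 10 = 18
  9 + 10 = 19
Collected distinct sums: {-8, 3, 4, 5, 6, 7, 17, 18, 19}
|A +̂ A| = 9
(Reference bound: |A +̂ A| ≥ 2|A| - 3 for |A| ≥ 2, with |A| = 5 giving ≥ 7.)

|A +̂ A| = 9


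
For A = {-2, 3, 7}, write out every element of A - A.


A - A = {a - a' : a, a' ∈ A}.
Compute a - a' for each ordered pair (a, a'):
a = -2: -2--2=0, -2-3=-5, -2-7=-9
a = 3: 3--2=5, 3-3=0, 3-7=-4
a = 7: 7--2=9, 7-3=4, 7-7=0
Collecting distinct values (and noting 0 appears from a-a):
A - A = {-9, -5, -4, 0, 4, 5, 9}
|A - A| = 7

A - A = {-9, -5, -4, 0, 4, 5, 9}


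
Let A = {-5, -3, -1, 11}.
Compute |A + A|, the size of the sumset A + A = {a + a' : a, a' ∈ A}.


A + A = {a + a' : a, a' ∈ A}; |A| = 4.
General bounds: 2|A| - 1 ≤ |A + A| ≤ |A|(|A|+1)/2, i.e. 7 ≤ |A + A| ≤ 10.
Lower bound 2|A|-1 is attained iff A is an arithmetic progression.
Enumerate sums a + a' for a ≤ a' (symmetric, so this suffices):
a = -5: -5+-5=-10, -5+-3=-8, -5+-1=-6, -5+11=6
a = -3: -3+-3=-6, -3+-1=-4, -3+11=8
a = -1: -1+-1=-2, -1+11=10
a = 11: 11+11=22
Distinct sums: {-10, -8, -6, -4, -2, 6, 8, 10, 22}
|A + A| = 9

|A + A| = 9


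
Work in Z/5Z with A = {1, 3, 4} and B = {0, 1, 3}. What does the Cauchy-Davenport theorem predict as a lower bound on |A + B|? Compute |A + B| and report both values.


Cauchy-Davenport: |A + B| ≥ min(p, |A| + |B| - 1) for A, B nonempty in Z/pZ.
|A| = 3, |B| = 3, p = 5.
CD lower bound = min(5, 3 + 3 - 1) = min(5, 5) = 5.
Compute A + B mod 5 directly:
a = 1: 1+0=1, 1+1=2, 1+3=4
a = 3: 3+0=3, 3+1=4, 3+3=1
a = 4: 4+0=4, 4+1=0, 4+3=2
A + B = {0, 1, 2, 3, 4}, so |A + B| = 5.
Verify: 5 ≥ 5? Yes ✓.

CD lower bound = 5, actual |A + B| = 5.


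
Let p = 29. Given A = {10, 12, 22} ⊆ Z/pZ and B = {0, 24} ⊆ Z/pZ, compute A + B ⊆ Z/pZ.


Work in Z/29Z: reduce every sum a + b modulo 29.
Enumerate all 6 pairs:
a = 10: 10+0=10, 10+24=5
a = 12: 12+0=12, 12+24=7
a = 22: 22+0=22, 22+24=17
Distinct residues collected: {5, 7, 10, 12, 17, 22}
|A + B| = 6 (out of 29 total residues).

A + B = {5, 7, 10, 12, 17, 22}


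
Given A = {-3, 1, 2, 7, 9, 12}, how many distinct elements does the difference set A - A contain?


A - A = {a - a' : a, a' ∈ A}; |A| = 6.
Bounds: 2|A|-1 ≤ |A - A| ≤ |A|² - |A| + 1, i.e. 11 ≤ |A - A| ≤ 31.
Note: 0 ∈ A - A always (from a - a). The set is symmetric: if d ∈ A - A then -d ∈ A - A.
Enumerate nonzero differences d = a - a' with a > a' (then include -d):
Positive differences: {1, 2, 3, 4, 5, 6, 7, 8, 10, 11, 12, 15}
Full difference set: {0} ∪ (positive diffs) ∪ (negative diffs).
|A - A| = 1 + 2·12 = 25 (matches direct enumeration: 25).

|A - A| = 25


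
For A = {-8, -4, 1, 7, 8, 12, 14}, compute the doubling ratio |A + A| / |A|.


|A| = 7.
Compute A + A by enumerating all 49 pairs.
A + A = {-16, -12, -8, -7, -3, -1, 0, 2, 3, 4, 6, 8, 9, 10, 13, 14, 15, 16, 19, 20, 21, 22, 24, 26, 28}, so |A + A| = 25.
K = |A + A| / |A| = 25/7 (already in lowest terms) ≈ 3.5714.
Reference: AP of size 7 gives K = 13/7 ≈ 1.8571; a fully generic set of size 7 gives K ≈ 4.0000.

|A| = 7, |A + A| = 25, K = 25/7.
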